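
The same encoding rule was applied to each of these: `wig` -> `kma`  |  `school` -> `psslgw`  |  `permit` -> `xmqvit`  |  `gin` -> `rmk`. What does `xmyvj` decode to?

fruit

The output letters match the input read backwards, each shifted +4: wig reversed is giw. The word is reversed, then every letter is shifted forward by 4.
Decoding xmyvj: shift back: x−4=t, m−4=i, y−4=u, v−4=r, j−4=f → tiurf; then reverse → fruit.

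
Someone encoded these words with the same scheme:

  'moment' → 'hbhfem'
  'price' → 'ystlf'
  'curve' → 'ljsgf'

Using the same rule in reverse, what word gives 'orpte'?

basin

m(12)→h(7) and o(14)→b(1) fit y≡23x+17 (mod 26); the inverse of 23 mod 26 is 17. Each letter's alphabet position (a=0..z=25) is mapped through 23·x+17 mod 26 — an affine cipher.
Decoding orpte: o(14)→17·(14−17)≡1=b; r(17)→17·(17−17)≡0=a; p(15)→17·(15−17)≡18=s; t(19)→17·(19−17)≡8=i; e(4)→17·(4−17)≡13=n (all mod 26).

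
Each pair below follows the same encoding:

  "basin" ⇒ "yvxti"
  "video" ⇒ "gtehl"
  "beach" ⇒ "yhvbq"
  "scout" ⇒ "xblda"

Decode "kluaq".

b(1)→y(24) and a(0)→v(21) fit y≡3x+21 (mod 26); the inverse of 3 mod 26 is 9. This is an affine cipher: with a=0,…,z=25, each position x becomes (3x+21) mod 26.
Undoing it on kluaq: k(10)→9·(10−21)≡5=f; l(11)→9·(11−21)≡14=o; u(20)→9·(20−21)≡17=r; a(0)→9·(0−21)≡19=t; q(16)→9·(16−21)≡7=h (all mod 26).

forth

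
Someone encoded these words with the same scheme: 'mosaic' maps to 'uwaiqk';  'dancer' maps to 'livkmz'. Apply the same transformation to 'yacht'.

Compare letters: m→u is +8, o→w is +8, s→a is +8 — a constant shift. Each letter is shifted forward by 8 in the alphabet (a Caesar shift of +8).
On yacht: y+8=g, a+8=i, c+8=k, h+8=p, t+8=b.

gikpb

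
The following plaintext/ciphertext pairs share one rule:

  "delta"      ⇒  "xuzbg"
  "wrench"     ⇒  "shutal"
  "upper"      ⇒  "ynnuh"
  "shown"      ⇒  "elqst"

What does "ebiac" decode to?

stick

d(3)→x(23) and e(4)→u(20) fit y≡23x+6 (mod 26); the inverse of 23 mod 26 is 17. This is an affine cipher: with a=0,…,z=25, each position x becomes (23x+6) mod 26.
Undoing it on ebiac: e(4)→17·(4−6)≡18=s; b(1)→17·(1−6)≡19=t; i(8)→17·(8−6)≡8=i; a(0)→17·(0−6)≡2=c; c(2)→17·(2−6)≡10=k (all mod 26).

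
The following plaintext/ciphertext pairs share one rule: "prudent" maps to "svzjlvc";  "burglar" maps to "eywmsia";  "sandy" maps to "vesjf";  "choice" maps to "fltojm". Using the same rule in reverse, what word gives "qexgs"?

In prudent: p→s is +3, r→v is +4, u→z is +5, d→j is +6 — the shift increases by 1 each position. Each letter shifts forward by (position + 3), i.e. 3, 4, 5, … — the shift grows by one for each successive letter.
Reversing it on qexgs: q−3=n, e−4=a, x−5=s, g−6=a, s−7=l.

nasal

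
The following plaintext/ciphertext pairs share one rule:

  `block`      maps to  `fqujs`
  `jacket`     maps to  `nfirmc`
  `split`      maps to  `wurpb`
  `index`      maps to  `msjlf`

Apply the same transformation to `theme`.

Letter i (0-indexed) is shifted by i+4, so successive shifts are 4, 5, 6, ….
Applying it to theme: t+4=x, h+5=m, e+6=k, m+7=t, e+8=m.

xmktm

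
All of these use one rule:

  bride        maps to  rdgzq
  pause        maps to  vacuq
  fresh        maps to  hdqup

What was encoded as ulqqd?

steer

Each letter's alphabet position (a=0..z=25) is mapped through 17·x+0 mod 26 — an affine cipher.
Undoing it on ulqqd: u(20)→23·(20−0)≡18=s; l(11)→23·(11−0)≡19=t; q(16)→23·(16−0)≡4=e; q(16)→23·(16−0)≡4=e; d(3)→23·(3−0)≡17=r (all mod 26).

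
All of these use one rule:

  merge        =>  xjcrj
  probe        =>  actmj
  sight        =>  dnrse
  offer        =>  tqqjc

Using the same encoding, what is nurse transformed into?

yzcdj

Vowels shift forward by 5 and consonants shift forward by 11.
For nurse: n(cons)+11=y, u(vowel)+5=z, r(cons)+11=c, s(cons)+11=d, e(vowel)+5=j.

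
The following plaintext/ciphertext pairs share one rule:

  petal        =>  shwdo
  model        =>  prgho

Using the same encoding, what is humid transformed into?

kxplg

Compare letters: p→s is +3, e→h is +3, t→w is +3 — a constant shift. Each letter is shifted forward by 3 in the alphabet (a Caesar shift of +3).
For humid: h+3=k, u+3=x, m+3=p, i+3=l, d+3=g.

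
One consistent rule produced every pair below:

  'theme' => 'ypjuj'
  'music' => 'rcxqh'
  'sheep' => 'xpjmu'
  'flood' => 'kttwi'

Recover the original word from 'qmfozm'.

league

A repeating key of period 2 is used — shifts +5, +8 over and over.
Decoding qmfozm: q−5=l, m−8=e, f−5=a, o−8=g, z−5=u, m−8=e.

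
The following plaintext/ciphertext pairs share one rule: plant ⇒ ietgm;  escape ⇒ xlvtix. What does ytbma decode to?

faith

It's a constant shift of +19 (ROT19).
Reversing it on ytbma: y−19=f, t−19=a, b−19=i, m−19=t, a−19=h.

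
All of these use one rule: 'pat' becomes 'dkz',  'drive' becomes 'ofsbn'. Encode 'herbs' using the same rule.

The output letters match the input read backwards, each shifted +10: pat reversed is tap. Read the word backwards and shift each letter +10.
On herbs: reverse → sbreh; then shift: s+10=c, b+10=l, r+10=b, e+10=o, h+10=r.

clbor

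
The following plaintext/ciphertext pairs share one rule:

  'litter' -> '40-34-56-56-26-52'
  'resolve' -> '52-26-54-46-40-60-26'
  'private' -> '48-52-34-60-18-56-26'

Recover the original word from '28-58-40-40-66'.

fully

l(#12)→40 and i(#9)→34: differences scale by 2, so n = 2·pos + 16. The formula is n = 2×(alphabet index, a=1) + 16.
Decoding 28-58-40-40-66: 28→(28−16)÷2=6=f, 58→(58−16)÷2=21=u, 40→(40−16)÷2=12=l, 40→(40−16)÷2=12=l, 66→(66−16)÷2=25=y.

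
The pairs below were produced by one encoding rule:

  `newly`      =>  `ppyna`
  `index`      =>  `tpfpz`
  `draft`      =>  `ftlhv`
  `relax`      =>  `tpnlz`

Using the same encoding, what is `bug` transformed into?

dfi

The shift depends on letter class: consonant n→p is +2, but vowel e→p is +11. Vowels shift forward by 11 and consonants shift forward by 2.
Applying it to bug: b(cons)+2=d, u(vowel)+11=f, g(cons)+2=i.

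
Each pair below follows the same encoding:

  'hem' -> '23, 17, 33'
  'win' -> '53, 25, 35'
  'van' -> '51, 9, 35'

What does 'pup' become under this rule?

h(#8)→23 and e(#5)→17: differences scale by 2, so n = 2·pos + 7. Each letter becomes 2×(its alphabet position, a=1..z=26) + 7.
Applying it to pup: p=16→39, u=21→49, p=16→39.

39, 49, 39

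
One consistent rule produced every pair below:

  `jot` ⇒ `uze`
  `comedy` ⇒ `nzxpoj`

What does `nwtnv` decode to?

Compare letters: j→u is +11, o→z is +11, t→e is +11 — a constant shift. Every letter moves 11 places later in the alphabet, wrapping around z→a.
Undoing it on nwtnv: n−11=c, w−11=l, t−11=i, n−11=c, v−11=k.

click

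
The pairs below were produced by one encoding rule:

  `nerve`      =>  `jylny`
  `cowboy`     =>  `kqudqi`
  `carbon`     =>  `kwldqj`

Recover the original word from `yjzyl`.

enter

Each letter's alphabet position (a=0..z=25) is mapped through 7·x+22 mod 26 — an affine cipher.
Undoing it on yjzyl: y(24)→15·(24−22)≡4=e; j(9)→15·(9−22)≡13=n; z(25)→15·(25−22)≡19=t; y(24)→15·(24−22)≡4=e; l(11)→15·(11−22)≡17=r (all mod 26).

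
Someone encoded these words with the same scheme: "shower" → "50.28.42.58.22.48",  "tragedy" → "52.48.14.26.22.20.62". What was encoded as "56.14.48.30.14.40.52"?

variant

Each letter becomes 2×(its alphabet position, a=1..z=26) + 12.
Undoing it on 56.14.48.30.14.40.52: 56→(56−12)÷2=22=v, 14→(14−12)÷2=1=a, 48→(48−12)÷2=18=r, 30→(30−12)÷2=9=i, 14→(14−12)÷2=1=a, 40→(40−12)÷2=14=n, 52→(52−12)÷2=20=t.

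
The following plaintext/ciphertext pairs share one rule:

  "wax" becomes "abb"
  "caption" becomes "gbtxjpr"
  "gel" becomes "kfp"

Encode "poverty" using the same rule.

tpzfvxc

The shift depends on letter class: consonant w→a is +4, but vowel a→b is +1. Vowels shift forward by 1 and consonants shift forward by 4.
On poverty: p(cons)+4=t, o(vowel)+1=p, v(cons)+4=z, e(vowel)+1=f, r(cons)+4=v, t(cons)+4=x, y(cons)+4=c.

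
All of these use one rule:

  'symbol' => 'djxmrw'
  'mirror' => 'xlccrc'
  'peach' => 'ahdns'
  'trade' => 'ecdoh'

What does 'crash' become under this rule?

ncdds

The shift depends on letter class: consonant s→d is +11, but vowel o→r is +3. Two shifts are in play — +3 for a/e/i/o/u, +11 for every other letter.
On crash: c(cons)+11=n, r(cons)+11=c, a(vowel)+3=d, s(cons)+11=d, h(cons)+11=s.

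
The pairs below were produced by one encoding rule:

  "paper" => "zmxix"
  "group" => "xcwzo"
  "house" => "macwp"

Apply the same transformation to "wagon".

The output letters match the input read backwards, each shifted +8: paper reversed is repap. Two steps: reverse the string, then apply a Caesar shift of +8.
On wagon: reverse → nogaw; then shift: n+8=v, o+8=w, g+8=o, a+8=i, w+8=e.

vwoie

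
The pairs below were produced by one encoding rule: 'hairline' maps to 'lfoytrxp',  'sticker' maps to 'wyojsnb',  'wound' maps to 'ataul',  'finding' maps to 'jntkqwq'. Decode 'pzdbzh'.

luxury

Each letter shifts forward by (position + 4), i.e. 4, 5, 6, … — the shift grows by one for each successive letter.
Reversing it on pzdbzh: p−4=l, z−5=u, d−6=x, b−7=u, z−8=r, h−9=y.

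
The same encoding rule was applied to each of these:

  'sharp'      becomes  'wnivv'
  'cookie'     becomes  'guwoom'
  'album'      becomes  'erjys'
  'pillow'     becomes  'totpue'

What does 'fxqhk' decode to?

Shifts by position in sharp: pos 0: s→w (+4), pos 1: h→n (+6), pos 2: a→i (+8), pos 3: r→v (+4), pos 4: p→v (+6) — repeating every 3. A repeating key of period 3 is used — shifts +4, +6, +8 over and over.
Decoding fxqhk: f−4=b, x−6=r, q−8=i, h−4=d, k−6=e.

bride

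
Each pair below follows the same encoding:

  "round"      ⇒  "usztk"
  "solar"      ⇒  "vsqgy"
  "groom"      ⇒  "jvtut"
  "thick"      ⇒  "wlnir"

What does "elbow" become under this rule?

In round: r→u is +3, o→s is +4, u→z is +5, n→t is +6 — the shift increases by 1 each position. The shift increases by 1 at each position, starting from +3: 3, 4, 5, ….
For elbow: e+3=h, l+4=p, b+5=g, o+6=u, w+7=d.

hpgud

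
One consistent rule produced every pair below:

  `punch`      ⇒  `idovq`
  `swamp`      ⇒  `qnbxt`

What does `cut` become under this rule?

The output letters match the input read backwards, each shifted +1: punch reversed is hcnup. The word is reversed, then every letter is shifted forward by 1.
Applying it to cut: reverse → tuc; then shift: t+1=u, u+1=v, c+1=d.

uvd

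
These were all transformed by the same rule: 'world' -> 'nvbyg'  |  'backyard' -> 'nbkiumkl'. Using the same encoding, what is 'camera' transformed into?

kbowkm

The word is reversed, then every letter is shifted forward by 10.
For camera: reverse → aremac; then shift: a+10=k, r+10=b, e+10=o, m+10=w, a+10=k, c+10=m.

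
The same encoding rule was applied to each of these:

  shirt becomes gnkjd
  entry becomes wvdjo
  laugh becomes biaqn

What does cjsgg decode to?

Each letter's alphabet position (a=0..z=25) is mapped through 23·x+8 mod 26 — an affine cipher.
Reversing it on cjsgg: c(2)→17·(2−8)≡2=c; j(9)→17·(9−8)≡17=r; s(18)→17·(18−8)≡14=o; g(6)→17·(6−8)≡18=s; g(6)→17·(6−8)≡18=s (all mod 26).

cross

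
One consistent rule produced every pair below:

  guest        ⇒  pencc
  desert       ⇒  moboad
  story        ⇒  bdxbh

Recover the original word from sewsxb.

junior

Shifts by position in guest: pos 0: g→p (+9), pos 1: u→e (+10), pos 2: e→n (+9), pos 3: s→c (+10) — repeating every 2. It's a Vigenère-style cipher with numeric key [9,10]: position i shifts by key[i mod 2].
Decoding sewsxb: s−9=j, e−10=u, w−9=n, s−10=i, x−9=o, b−10=r.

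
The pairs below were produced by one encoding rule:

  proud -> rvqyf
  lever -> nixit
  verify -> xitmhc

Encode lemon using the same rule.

Shifts by position in proud: pos 0: p→r (+2), pos 1: r→v (+4), pos 2: o→q (+2), pos 3: u→y (+4) — repeating every 2. The shifts repeat in a cycle of length 2: positions 0,1,… shift by +2, +4, then the pattern repeats.
For lemon: l+2=n, e+4=i, m+2=o, o+4=s, n+2=p.

niosp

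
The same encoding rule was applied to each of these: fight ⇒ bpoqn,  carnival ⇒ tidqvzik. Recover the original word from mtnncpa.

shuffle

The word is reversed, then every letter is shifted forward by 8.
Reversing it on mtnncpa: shift back: m−8=e, t−8=l, n−8=f, n−8=f, c−8=u, p−8=h, a−8=s → elffuhs; then reverse → shuffle.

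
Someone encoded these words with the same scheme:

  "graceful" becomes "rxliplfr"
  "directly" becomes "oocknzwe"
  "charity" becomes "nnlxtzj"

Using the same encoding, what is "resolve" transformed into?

ckduwbp

Shifts by position in graceful: pos 0: g→r (+11), pos 1: r→x (+6), pos 2: a→l (+11), pos 3: c→i (+6) — repeating every 2. It's a Vigenère-style cipher with numeric key [11,6]: position i shifts by key[i mod 2].
On resolve: r+11=c, e+6=k, s+11=d, o+6=u, l+11=w, v+6=b, e+11=p.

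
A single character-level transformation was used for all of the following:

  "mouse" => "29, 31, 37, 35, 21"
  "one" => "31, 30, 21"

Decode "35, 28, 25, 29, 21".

m is letter #13 and maps to 29: an offset of 16. Each letter is replaced by its alphabet position (a=1..z=26) + 16.
Reversing it on 35, 28, 25, 29, 21: 35→(35−16)÷1=19=s, 28→(28−16)÷1=12=l, 25→(25−16)÷1=9=i, 29→(29−16)÷1=13=m, 21→(21−16)÷1=5=e.

slime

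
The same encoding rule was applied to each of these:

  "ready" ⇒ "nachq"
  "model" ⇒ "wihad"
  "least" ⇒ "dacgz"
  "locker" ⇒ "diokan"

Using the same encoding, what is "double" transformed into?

r(17)→n(13) and e(4)→a(0) fit y≡19x+2 (mod 26); the inverse of 19 mod 26 is 11. Each letter's alphabet position (a=0..z=25) is mapped through 19·x+2 mod 26 — an affine cipher.
On double: d(3)→19·3+2≡7=h; o(14)→19·14+2≡8=i; u(20)→19·20+2≡18=s; b(1)→19·1+2≡21=v; l(11)→19·11+2≡3=d; e(4)→19·4+2≡0=a (all mod 26).

hisvda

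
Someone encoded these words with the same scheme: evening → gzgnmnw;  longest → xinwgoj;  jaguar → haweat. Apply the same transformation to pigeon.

dmwgin

e(4)→g(6) and v(21)→z(25) fit y≡21x+0 (mod 26); the inverse of 21 mod 26 is 5. Treating letters as 0–25, the rule is x ↦ 21x + 0 (mod 26).
On pigeon: p(15)→21·15+0≡3=d; i(8)→21·8+0≡12=m; g(6)→21·6+0≡22=w; e(4)→21·4+0≡6=g; o(14)→21·14+0≡8=i; n(13)→21·13+0≡13=n (all mod 26).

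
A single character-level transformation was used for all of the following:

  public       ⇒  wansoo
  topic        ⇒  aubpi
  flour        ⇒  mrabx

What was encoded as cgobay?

Shifts by position in public: pos 0: p→w (+7), pos 1: u→a (+6), pos 2: b→n (+12), pos 3: l→s (+7), pos 4: i→o (+6), pos 5: c→o (+12) — repeating every 3. The shifts repeat in a cycle of length 3: positions 0,1,… shift by +7, +6, +12, then the pattern repeats.
Decoding cgobay: c−7=v, g−6=a, o−12=c, b−7=u, a−6=u, y−12=m.

vacuum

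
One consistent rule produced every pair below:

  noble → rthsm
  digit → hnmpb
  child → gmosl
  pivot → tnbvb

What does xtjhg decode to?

In noble: n→r is +4, o→t is +5, b→h is +6, l→s is +7 — the shift increases by 1 each position. Each letter shifts forward by (position + 4), i.e. 4, 5, 6, … — the shift grows by one for each successive letter.
Undoing it on xtjhg: x−4=t, t−5=o, j−6=d, h−7=a, g−8=y.

today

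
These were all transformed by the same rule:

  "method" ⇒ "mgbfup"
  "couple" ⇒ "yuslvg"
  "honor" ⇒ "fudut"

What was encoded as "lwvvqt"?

pillar

m(12)→m(12) and e(4)→g(6) fit y≡17x+16 (mod 26); the inverse of 17 mod 26 is 23. Treating letters as 0–25, the rule is x ↦ 17x + 16 (mod 26).
Reversing it on lwvvqt: l(11)→23·(11−16)≡15=p; w(22)→23·(22−16)≡8=i; v(21)→23·(21−16)≡11=l; v(21)→23·(21−16)≡11=l; q(16)→23·(16−16)≡0=a; t(19)→23·(19−16)≡17=r (all mod 26).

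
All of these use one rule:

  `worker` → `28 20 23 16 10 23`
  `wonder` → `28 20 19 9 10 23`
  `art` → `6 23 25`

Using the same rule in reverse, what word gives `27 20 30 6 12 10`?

The number is (letter's place in the alphabet, a=1) + 5.
Reversing it on 27 20 30 6 12 10: 27→(27−5)÷1=22=v, 20→(20−5)÷1=15=o, 30→(30−5)÷1=25=y, 6→(6−5)÷1=1=a, 12→(12−5)÷1=7=g, 10→(10−5)÷1=5=e.

voyage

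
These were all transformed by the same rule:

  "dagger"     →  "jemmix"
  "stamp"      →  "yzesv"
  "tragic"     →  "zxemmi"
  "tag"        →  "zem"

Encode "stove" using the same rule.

The shift depends on letter class: consonant d→j is +6, but vowel a→e is +4. Vowels shift forward by 4 and consonants shift forward by 6.
For stove: s(cons)+6=y, t(cons)+6=z, o(vowel)+4=s, v(cons)+6=b, e(vowel)+4=i.

yzsbi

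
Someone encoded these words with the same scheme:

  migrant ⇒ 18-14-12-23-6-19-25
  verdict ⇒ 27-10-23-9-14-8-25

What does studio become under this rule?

24-25-26-9-14-20

m is letter #13 and maps to 18: an offset of 5. Letters become their 1-based position plus 5 (so a→6, b→7, …).
Applying it to studio: s=19→24, t=20→25, u=21→26, d=4→9, i=9→14, o=15→20.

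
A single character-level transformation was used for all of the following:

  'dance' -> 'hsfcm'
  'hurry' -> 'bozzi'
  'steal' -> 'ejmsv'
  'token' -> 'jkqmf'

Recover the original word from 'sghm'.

aide

d(3)→h(7) and a(0)→s(18) fit y≡5x+18 (mod 26); the inverse of 5 mod 26 is 21. Each letter's alphabet position (a=0..z=25) is mapped through 5·x+18 mod 26 — an affine cipher.
Undoing it on sghm: s(18)→21·(18−18)≡0=a; g(6)→21·(6−18)≡8=i; h(7)→21·(7−18)≡3=d; m(12)→21·(12−18)≡4=e (all mod 26).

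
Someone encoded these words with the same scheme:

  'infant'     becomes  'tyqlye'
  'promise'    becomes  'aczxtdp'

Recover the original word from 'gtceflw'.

This is a Caesar cipher with shift 11.
Reversing it on gtceflw: g−11=v, t−11=i, c−11=r, e−11=t, f−11=u, l−11=a, w−11=l.

virtual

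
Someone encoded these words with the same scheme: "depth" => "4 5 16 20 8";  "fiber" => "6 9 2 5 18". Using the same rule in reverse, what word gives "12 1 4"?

Each letter is replaced by its alphabet position (a=1, b=2, …, z=26).
Reversing it on 12 1 4: 12=l, 1=a, 4=d.

lad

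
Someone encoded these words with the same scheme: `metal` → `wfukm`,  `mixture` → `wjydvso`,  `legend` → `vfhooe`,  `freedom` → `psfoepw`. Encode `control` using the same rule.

The shifts repeat in a cycle of length 3: positions 0,1,… shift by +10, +1, +1, then the pattern repeats.
Applying it to control: c+10=m, o+1=p, n+1=o, t+10=d, r+1=s, o+1=p, l+10=v.

mpodspv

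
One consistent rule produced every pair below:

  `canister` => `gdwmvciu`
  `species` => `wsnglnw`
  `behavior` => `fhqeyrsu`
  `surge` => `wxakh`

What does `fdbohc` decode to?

basket

Shifts by position in canister: pos 0: c→g (+4), pos 1: a→d (+3), pos 2: n→w (+9), pos 3: i→m (+4), pos 4: s→v (+3), pos 5: t→c (+9) — repeating every 3. It's a Vigenère-style cipher with numeric key [4,3,9]: position i shifts by key[i mod 3].
Reversing it on fdbohc: f−4=b, d−3=a, b−9=s, o−4=k, h−3=e, c−9=t.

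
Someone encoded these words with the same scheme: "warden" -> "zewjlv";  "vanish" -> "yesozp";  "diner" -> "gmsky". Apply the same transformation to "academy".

In warden: w→z is +3, a→e is +4, r→w is +5, d→j is +6 — the shift increases by 1 each position. Letter i (0-indexed) is shifted by i+3, so successive shifts are 3, 4, 5, ….
For academy: a+3=d, c+4=g, a+5=f, d+6=j, e+7=l, m+8=u, y+9=h.

dgfjluh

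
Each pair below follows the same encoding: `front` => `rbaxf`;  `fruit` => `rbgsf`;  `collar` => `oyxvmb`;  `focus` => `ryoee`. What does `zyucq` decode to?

Shifts by position in front: pos 0: f→r (+12), pos 1: r→b (+10), pos 2: o→a (+12), pos 3: n→x (+10) — repeating every 2. A repeating key of period 2 is used — shifts +12, +10 over and over.
Reversing it on zyucq: z−12=n, y−10=o, u−12=i, c−10=s, q−12=e.

noise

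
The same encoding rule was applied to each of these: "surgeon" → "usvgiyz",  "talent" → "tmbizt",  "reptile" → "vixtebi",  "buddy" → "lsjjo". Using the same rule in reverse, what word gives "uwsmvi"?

s(18)→u(20) and u(20)→s(18) fit y≡25x+12 (mod 26); the inverse of 25 mod 26 is 25. Treating letters as 0–25, the rule is x ↦ 25x + 12 (mod 26).
Reversing it on uwsmvi: u(20)→25·(20−12)≡18=s; w(22)→25·(22−12)≡16=q; s(18)→25·(18−12)≡20=u; m(12)→25·(12−12)≡0=a; v(21)→25·(21−12)≡17=r; i(8)→25·(8−12)≡4=e (all mod 26).

square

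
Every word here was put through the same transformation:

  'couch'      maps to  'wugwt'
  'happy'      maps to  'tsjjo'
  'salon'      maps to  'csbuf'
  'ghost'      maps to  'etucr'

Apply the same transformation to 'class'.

c(2)→w(22) and o(14)→u(20) fit y≡15x+18 (mod 26); the inverse of 15 mod 26 is 7. Treating letters as 0–25, the rule is x ↦ 15x + 18 (mod 26).
On class: c(2)→15·2+18≡22=w; l(11)→15·11+18≡1=b; a(0)→15·0+18≡18=s; s(18)→15·18+18≡2=c; s(18)→15·18+18≡2=c (all mod 26).

wbscc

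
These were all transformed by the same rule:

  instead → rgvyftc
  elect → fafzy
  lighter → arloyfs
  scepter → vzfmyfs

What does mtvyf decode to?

Each letter's alphabet position (a=0..z=25) is mapped through 3·x+19 mod 26 — an affine cipher.
Decoding mtvyf: m(12)→9·(12−19)≡15=p; t(19)→9·(19−19)≡0=a; v(21)→9·(21−19)≡18=s; y(24)→9·(24−19)≡19=t; f(5)→9·(5−19)≡4=e (all mod 26).

paste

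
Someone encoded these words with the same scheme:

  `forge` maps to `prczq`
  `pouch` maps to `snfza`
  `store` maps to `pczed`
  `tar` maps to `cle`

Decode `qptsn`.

chief

The output letters match the input read backwards, each shifted +11: forge reversed is egrof. Read the word backwards and shift each letter +11.
Reversing it on qptsn: shift back: q−11=f, p−11=e, t−11=i, s−11=h, n−11=c → feihc; then reverse → chief.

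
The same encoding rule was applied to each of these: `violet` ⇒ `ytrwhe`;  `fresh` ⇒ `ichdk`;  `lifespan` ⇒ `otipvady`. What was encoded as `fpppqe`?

Shifts by position in violet: pos 0: v→y (+3), pos 1: i→t (+11), pos 2: o→r (+3), pos 3: l→w (+11) — repeating every 2. The shifts repeat in a cycle of length 2: positions 0,1,… shift by +3, +11, then the pattern repeats.
Undoing it on fpppqe: f−3=c, p−11=e, p−3=m, p−11=e, q−3=n, e−11=t.

cement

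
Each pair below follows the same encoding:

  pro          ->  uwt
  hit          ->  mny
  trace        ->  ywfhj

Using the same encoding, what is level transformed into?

qjajq

This is a Caesar cipher with shift 5.
For level: l+5=q, e+5=j, v+5=a, e+5=j, l+5=q.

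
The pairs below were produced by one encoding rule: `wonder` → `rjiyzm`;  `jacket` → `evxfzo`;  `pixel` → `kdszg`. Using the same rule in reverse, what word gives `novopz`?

Compare letters: w→r is +21, o→j is +21, n→i is +21 — a constant shift. This is a Caesar cipher with shift 21.
Reversing it on novopz: n−21=s, o−21=t, v−21=a, o−21=t, p−21=u, z−21=e.

statue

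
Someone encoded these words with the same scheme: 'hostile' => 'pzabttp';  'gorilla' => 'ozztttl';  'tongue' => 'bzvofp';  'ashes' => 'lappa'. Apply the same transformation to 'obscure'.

The shift depends on letter class: consonant h→p is +8, but vowel o→z is +11. Vowels shift forward by 11 and consonants shift forward by 8.
For obscure: o(vowel)+11=z, b(cons)+8=j, s(cons)+8=a, c(cons)+8=k, u(vowel)+11=f, r(cons)+8=z, e(vowel)+11=p.

zjakfzp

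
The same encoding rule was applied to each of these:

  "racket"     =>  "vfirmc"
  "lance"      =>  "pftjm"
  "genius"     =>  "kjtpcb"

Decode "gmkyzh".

cherry

In racket: r→v is +4, a→f is +5, c→i is +6, k→r is +7 — the shift increases by 1 each position. The shift increases by 1 at each position, starting from +4: 4, 5, 6, ….
Decoding gmkyzh: g−4=c, m−5=h, k−6=e, y−7=r, z−8=r, h−9=y.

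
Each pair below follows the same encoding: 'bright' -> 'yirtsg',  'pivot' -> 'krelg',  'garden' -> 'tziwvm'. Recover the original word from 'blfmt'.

young

Each pair mirrors across the alphabet (b↔y, r↔i, i↔r): positions sum to 25. Letters are reflected about the middle of the alphabet (position → 25−position): Atbash.
Reversing it on blfmt: b↔y, l↔o, f↔u, m↔n, t↔g.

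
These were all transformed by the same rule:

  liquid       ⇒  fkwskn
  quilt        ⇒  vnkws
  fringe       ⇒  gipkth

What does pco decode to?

man

The output letters match the input read backwards, each shifted +2: liquid reversed is diuqil. Read the word backwards and shift each letter +2.
Undoing it on pco: shift back: p−2=n, c−2=a, o−2=m → nam; then reverse → man.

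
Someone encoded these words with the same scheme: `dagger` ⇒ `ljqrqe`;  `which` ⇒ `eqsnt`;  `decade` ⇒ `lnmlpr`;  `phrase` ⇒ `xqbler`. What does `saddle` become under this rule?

In dagger: d→l is +8, a→j is +9, g→q is +10, g→r is +11 — the shift increases by 1 each position. The shift increases by 1 at each position, starting from +8: 8, 9, 10, ….
On saddle: s+8=a, a+9=j, d+10=n, d+11=o, l+12=x, e+13=r.

ajnoxr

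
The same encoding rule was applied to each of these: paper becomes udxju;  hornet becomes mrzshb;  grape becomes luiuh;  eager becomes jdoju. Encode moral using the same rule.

Shifts by position in paper: pos 0: p→u (+5), pos 1: a→d (+3), pos 2: p→x (+8), pos 3: e→j (+5), pos 4: r→u (+3) — repeating every 3. It's a Vigenère-style cipher with numeric key [5,3,8]: position i shifts by key[i mod 3].
For moral: m+5=r, o+3=r, r+8=z, a+5=f, l+3=o.

rrzfo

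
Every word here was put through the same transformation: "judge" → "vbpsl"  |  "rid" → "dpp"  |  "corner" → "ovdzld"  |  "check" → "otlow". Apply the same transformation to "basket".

The shift depends on letter class: consonant j→v is +12, but vowel u→b is +7. The rule splits by letter class: vowels +7, consonants +12.
On basket: b(cons)+12=n, a(vowel)+7=h, s(cons)+12=e, k(cons)+12=w, e(vowel)+7=l, t(cons)+12=f.

nhewlf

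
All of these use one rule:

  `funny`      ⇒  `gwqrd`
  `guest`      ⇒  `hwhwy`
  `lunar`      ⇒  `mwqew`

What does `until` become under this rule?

In funny: f→g is +1, u→w is +2, n→q is +3, n→r is +4 — the shift increases by 1 each position. Each letter shifts forward by (position + 1), i.e. 1, 2, 3, … — the shift grows by one for each successive letter.
On until: u+1=v, n+2=p, t+3=w, i+4=m, l+5=q.

vpwmq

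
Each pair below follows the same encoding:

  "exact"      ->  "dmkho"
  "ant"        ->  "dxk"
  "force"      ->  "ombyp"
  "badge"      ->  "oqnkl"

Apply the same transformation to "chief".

posrm

The output letters match the input read backwards, each shifted +10: exact reversed is tcaxe. The word is reversed, then every letter is shifted forward by 10.
On chief: reverse → feihc; then shift: f+10=p, e+10=o, i+10=s, h+10=r, c+10=m.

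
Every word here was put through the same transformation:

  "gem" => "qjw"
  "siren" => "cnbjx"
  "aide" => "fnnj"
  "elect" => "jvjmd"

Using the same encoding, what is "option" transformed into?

tzdntx

The rule splits by letter class: vowels +5, consonants +10.
Applying it to option: o(vowel)+5=t, p(cons)+10=z, t(cons)+10=d, i(vowel)+5=n, o(vowel)+5=t, n(cons)+10=x.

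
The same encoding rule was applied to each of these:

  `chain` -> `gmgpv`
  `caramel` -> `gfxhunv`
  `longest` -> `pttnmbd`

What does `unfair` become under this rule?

yslhqa

In chain: c→g is +4, h→m is +5, a→g is +6, i→p is +7 — the shift increases by 1 each position. The shift increases by 1 at each position, starting from +4: 4, 5, 6, ….
On unfair: u+4=y, n+5=s, f+6=l, a+7=h, i+8=q, r+9=a.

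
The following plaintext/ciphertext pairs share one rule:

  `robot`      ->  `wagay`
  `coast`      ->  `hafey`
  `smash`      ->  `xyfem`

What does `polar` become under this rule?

uaqmw

Shifts by position in robot: pos 0: r→w (+5), pos 1: o→a (+12), pos 2: b→g (+5), pos 3: o→a (+12) — repeating every 2. It's a Vigenère-style cipher with numeric key [5,12]: position i shifts by key[i mod 2].
For polar: p+5=u, o+12=a, l+5=q, a+12=m, r+5=w.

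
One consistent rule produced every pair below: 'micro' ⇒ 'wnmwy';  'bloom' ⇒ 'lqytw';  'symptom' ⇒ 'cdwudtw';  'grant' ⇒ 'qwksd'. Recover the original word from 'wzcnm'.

music

Shifts by position in micro: pos 0: m→w (+10), pos 1: i→n (+5), pos 2: c→m (+10), pos 3: r→w (+5) — repeating every 2. A repeating key of period 2 is used — shifts +10, +5 over and over.
Reversing it on wzcnm: w−10=m, z−5=u, c−10=s, n−5=i, m−10=c.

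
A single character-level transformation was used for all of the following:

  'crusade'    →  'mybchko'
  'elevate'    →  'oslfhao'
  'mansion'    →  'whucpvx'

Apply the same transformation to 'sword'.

Shifts by position in crusade: pos 0: c→m (+10), pos 1: r→y (+7), pos 2: u→b (+7), pos 3: s→c (+10), pos 4: a→h (+7), pos 5: d→k (+7) — repeating every 3. The shifts repeat in a cycle of length 3: positions 0,1,… shift by +10, +7, +7, then the pattern repeats.
For sword: s+10=c, w+7=d, o+7=v, r+10=b, d+7=k.

cdvbk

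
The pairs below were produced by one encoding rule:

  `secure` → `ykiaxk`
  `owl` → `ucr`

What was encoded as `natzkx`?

hunter

Compare letters: s→y is +6, e→k is +6, c→i is +6 — a constant shift. It's a constant shift of +6 (ROT6).
Decoding natzkx: n−6=h, a−6=u, t−6=n, z−6=t, k−6=e, x−6=r.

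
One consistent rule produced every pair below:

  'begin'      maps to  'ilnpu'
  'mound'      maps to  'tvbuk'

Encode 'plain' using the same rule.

Compare letters: b→i is +7, e→l is +7, g→n is +7 — a constant shift. Every letter moves 7 places later in the alphabet, wrapping around z→a.
Applying it to plain: p+7=w, l+7=s, a+7=h, i+7=p, n+7=u.

wshpu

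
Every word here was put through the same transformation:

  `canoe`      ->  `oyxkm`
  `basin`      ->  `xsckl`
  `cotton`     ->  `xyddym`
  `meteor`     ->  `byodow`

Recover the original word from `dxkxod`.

tenant

The output letters match the input read backwards, each shifted +10: canoe reversed is eonac. Read the word backwards and shift each letter +10.
Undoing it on dxkxod: shift back: d−10=t, x−10=n, k−10=a, x−10=n, o−10=e, d−10=t → tnanet; then reverse → tenant.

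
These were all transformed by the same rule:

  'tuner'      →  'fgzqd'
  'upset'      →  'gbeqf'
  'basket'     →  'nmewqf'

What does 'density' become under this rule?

pqzeufk

Compare letters: t→f is +12, u→g is +12, n→z is +12 — a constant shift. This is a Caesar cipher with shift 12.
On density: d+12=p, e+12=q, n+12=z, s+12=e, i+12=u, t+12=f, y+12=k.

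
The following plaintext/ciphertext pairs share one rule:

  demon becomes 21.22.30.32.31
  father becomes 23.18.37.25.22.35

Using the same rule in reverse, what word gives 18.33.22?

ape

The number is (letter's place in the alphabet, a=1) + 17.
Decoding 18.33.22: 18→(18−17)÷1=1=a, 33→(33−17)÷1=16=p, 22→(22−17)÷1=5=e.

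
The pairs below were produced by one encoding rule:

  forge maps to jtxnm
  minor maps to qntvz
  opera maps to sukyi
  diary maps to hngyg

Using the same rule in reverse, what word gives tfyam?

Letter i (0-indexed) is shifted by i+4, so successive shifts are 4, 5, 6, ….
Reversing it on tfyam: t−4=p, f−5=a, y−6=s, a−7=t, m−8=e.

paste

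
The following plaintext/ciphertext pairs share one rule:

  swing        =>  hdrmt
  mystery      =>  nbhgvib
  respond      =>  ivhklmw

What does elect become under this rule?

Each pair mirrors across the alphabet (s↔h, w↔d, i↔r): positions sum to 25. Letters are reflected about the middle of the alphabet (position → 25−position): Atbash.
On elect: e↔v, l↔o, e↔v, c↔x, t↔g.

vovxg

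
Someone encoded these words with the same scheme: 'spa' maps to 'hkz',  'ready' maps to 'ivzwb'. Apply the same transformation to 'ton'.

glm

This is the alphabet-reversal cipher (Atbash): a becomes z, b becomes y, etc.
On ton: t↔g, o↔l, n↔m.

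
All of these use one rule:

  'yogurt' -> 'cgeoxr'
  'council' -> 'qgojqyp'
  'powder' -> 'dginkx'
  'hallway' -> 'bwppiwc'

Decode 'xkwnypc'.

readily

y(24)→c(2) and o(14)→g(6) fit y≡23x+22 (mod 26); the inverse of 23 mod 26 is 17. This is an affine cipher: with a=0,…,z=25, each position x becomes (23x+22) mod 26.
Undoing it on xkwnypc: x(23)→17·(23−22)≡17=r; k(10)→17·(10−22)≡4=e; w(22)→17·(22−22)≡0=a; n(13)→17·(13−22)≡3=d; y(24)→17·(24−22)≡8=i; p(15)→17·(15−22)≡11=l; c(2)→17·(2−22)≡24=y (all mod 26).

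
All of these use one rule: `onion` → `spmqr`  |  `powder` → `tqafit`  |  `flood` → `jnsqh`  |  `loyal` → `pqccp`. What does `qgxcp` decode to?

Shifts by position in onion: pos 0: o→s (+4), pos 1: n→p (+2), pos 2: i→m (+4), pos 3: o→q (+2) — repeating every 2. It's a Vigenère-style cipher with numeric key [4,2]: position i shifts by key[i mod 2].
Reversing it on qgxcp: q−4=m, g−2=e, x−4=t, c−2=a, p−4=l.

metal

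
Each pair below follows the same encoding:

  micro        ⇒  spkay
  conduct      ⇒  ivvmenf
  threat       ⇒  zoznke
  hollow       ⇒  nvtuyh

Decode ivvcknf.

In micro: m→s is +6, i→p is +7, c→k is +8, r→a is +9 — the shift increases by 1 each position. Each letter shifts forward by (position + 6), i.e. 6, 7, 8, … — the shift grows by one for each successive letter.
Reversing it on ivvcknf: i−6=c, v−7=o, v−8=n, c−9=t, k−10=a, n−11=c, f−12=t.

contact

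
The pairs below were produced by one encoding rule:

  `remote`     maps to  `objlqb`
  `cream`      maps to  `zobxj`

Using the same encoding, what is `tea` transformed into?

It's a constant shift of +23 (ROT23).
On tea: t+23=q, e+23=b, a+23=x.

qbx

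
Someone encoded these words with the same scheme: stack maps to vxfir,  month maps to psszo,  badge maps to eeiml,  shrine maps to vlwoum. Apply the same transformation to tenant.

wisgub

In stack: s→v is +3, t→x is +4, a→f is +5, c→i is +6 — the shift increases by 1 each position. Letter i (0-indexed) is shifted by i+3, so successive shifts are 3, 4, 5, ….
For tenant: t+3=w, e+4=i, n+5=s, a+6=g, n+7=u, t+8=b.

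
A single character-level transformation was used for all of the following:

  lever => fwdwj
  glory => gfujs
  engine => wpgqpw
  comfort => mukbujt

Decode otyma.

stuck

l(11)→f(5) and e(4)→w(22) fit y≡5x+2 (mod 26); the inverse of 5 mod 26 is 21. Each letter's alphabet position (a=0..z=25) is mapped through 5·x+2 mod 26 — an affine cipher.
Reversing it on otyma: o(14)→21·(14−2)≡18=s; t(19)→21·(19−2)≡19=t; y(24)→21·(24−2)≡20=u; m(12)→21·(12−2)≡2=c; a(0)→21·(0−2)≡10=k (all mod 26).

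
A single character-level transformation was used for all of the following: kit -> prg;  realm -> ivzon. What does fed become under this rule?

uvw

Letters are reflected about the middle of the alphabet (position → 25−position): Atbash.
On fed: f↔u, e↔v, d↔w.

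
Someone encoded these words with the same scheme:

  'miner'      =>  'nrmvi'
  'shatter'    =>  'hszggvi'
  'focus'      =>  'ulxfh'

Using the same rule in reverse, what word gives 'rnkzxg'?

impact

Each letter is replaced by its mirror in the alphabet: a↔z, b↔y, c↔x, and so on (the Atbash cipher).
Decoding rnkzxg: r↔i, n↔m, k↔p, z↔a, x↔c, g↔t.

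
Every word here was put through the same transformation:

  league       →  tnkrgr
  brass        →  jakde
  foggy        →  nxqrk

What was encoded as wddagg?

output

In league: l→t is +8, e→n is +9, a→k is +10, g→r is +11 — the shift increases by 1 each position. Letter i (0-indexed) is shifted by i+8, so successive shifts are 8, 9, 10, ….
Decoding wddagg: w−8=o, d−9=u, d−10=t, a−11=p, g−12=u, g−13=t.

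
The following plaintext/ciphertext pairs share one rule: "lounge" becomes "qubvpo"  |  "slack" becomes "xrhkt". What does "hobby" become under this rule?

muijh

In lounge: l→q is +5, o→u is +6, u→b is +7, n→v is +8 — the shift increases by 1 each position. Letter i (0-indexed) is shifted by i+5, so successive shifts are 5, 6, 7, ….
On hobby: h+5=m, o+6=u, b+7=i, b+8=j, y+9=h.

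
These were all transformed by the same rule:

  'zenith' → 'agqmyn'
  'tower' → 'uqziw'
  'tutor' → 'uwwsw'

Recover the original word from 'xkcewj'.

In zenith: z→a is +1, e→g is +2, n→q is +3, i→m is +4 — the shift increases by 1 each position. The shift increases by 1 at each position, starting from +1: 1, 2, 3, ….
Reversing it on xkcewj: x−1=w, k−2=i, c−3=z, e−4=a, w−5=r, j−6=d.

wizard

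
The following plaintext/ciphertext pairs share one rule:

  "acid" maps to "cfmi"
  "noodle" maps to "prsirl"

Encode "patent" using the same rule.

The shift increases by 1 at each position, starting from +2: 2, 3, 4, ….
For patent: p+2=r, a+3=d, t+4=x, e+5=j, n+6=t, t+7=a.

rdxjta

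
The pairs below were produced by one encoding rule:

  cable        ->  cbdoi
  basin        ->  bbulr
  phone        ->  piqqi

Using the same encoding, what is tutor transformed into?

In cable: c→c is +0, a→b is +1, b→d is +2, l→o is +3 — the shift increases by 1 each position. The shift increases by 1 at each position, starting from +0: 0, 1, 2, ….
Applying it to tutor: t+0=t, u+1=v, t+2=v, o+3=r, r+4=v.

tvvrv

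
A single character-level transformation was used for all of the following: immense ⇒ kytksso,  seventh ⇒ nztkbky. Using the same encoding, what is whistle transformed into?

The output letters match the input read backwards, each shifted +6: immense reversed is esnemmi. Two steps: reverse the string, then apply a Caesar shift of +6.
Applying it to whistle: reverse → eltsihw; then shift: e+6=k, l+6=r, t+6=z, s+6=y, i+6=o, h+6=n, w+6=c.

krzyonc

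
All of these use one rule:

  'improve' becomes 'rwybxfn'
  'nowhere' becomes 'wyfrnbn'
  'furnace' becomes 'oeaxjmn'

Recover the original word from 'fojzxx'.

weapon

Shifts by position in improve: pos 0: i→r (+9), pos 1: m→w (+10), pos 2: p→y (+9), pos 3: r→b (+10) — repeating every 2. It's a Vigenère-style cipher with numeric key [9,10]: position i shifts by key[i mod 2].
Undoing it on fojzxx: f−9=w, o−10=e, j−9=a, z−10=p, x−9=o, x−10=n.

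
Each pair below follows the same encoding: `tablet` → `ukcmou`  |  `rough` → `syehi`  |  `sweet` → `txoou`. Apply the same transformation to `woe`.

The shift depends on letter class: consonant t→u is +1, but vowel a→k is +10. The rule splits by letter class: vowels +10, consonants +1.
For woe: w(cons)+1=x, o(vowel)+10=y, e(vowel)+10=o.

xyo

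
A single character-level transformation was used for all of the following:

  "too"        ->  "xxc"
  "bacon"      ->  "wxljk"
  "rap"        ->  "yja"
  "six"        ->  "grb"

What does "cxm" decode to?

dot

The output letters match the input read backwards, each shifted +9: too reversed is oot. The word is reversed, then every letter is shifted forward by 9.
Decoding cxm: shift back: c−9=t, x−9=o, m−9=d → tod; then reverse → dot.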